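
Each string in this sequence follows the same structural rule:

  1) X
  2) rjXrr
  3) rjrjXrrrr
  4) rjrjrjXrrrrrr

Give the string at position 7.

s(k+1) = rj·s(k)·rr, so each term gains rj as a prefix and rr as a suffix.
From rjrjrjXrrrrrr, 3 further steps: rjrjrjXrrrrrr → rjrjrjrjXrrrrrrrr → rjrjrjrjrjXrrrrrrrrrr → (answer).

rjrjrjrjrjrjXrrrrrrrrrrrr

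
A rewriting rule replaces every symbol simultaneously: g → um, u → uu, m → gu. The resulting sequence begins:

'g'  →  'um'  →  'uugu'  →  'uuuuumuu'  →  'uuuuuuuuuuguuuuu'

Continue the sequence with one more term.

uuuuuuuuuuuuuuuuuuuuumuuuuuuuuuu

Applying the rule to each of the 16 symbols of uuuuuuuuuuguuuuu gives the pieces uu uu uu uu uu uu uu uu uu uu um uu uu uu uu uu, which concatenate to the answer.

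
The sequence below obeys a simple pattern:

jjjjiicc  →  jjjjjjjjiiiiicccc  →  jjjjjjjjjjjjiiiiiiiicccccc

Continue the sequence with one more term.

Term n consists of 4n j's, followed by 3n-1 i's, followed by 2n c's (n = 1, 2, …).
Setting n = 4 gives 16, 11, 8 characters in each block.

jjjjjjjjjjjjjjjjiiiiiiiiiiicccccccc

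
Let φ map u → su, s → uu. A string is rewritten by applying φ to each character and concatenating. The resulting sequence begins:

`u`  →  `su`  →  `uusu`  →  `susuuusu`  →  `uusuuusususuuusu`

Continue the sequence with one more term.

Rewriting the 16 symbols of uusuuusususuuusu one by one yields su su uu su su su uu su uu su uu su su su uu su; concatenated:

susuuusususuuusuuusuuusususuuusu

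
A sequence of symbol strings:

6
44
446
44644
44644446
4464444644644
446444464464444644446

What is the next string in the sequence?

This is a Fibonacci-style word recurrence s(k) = s(k−1)·s(k−2): e.g. 44·6 = 446.
So term 8 is 446444464464444644446·4464444644644.

4464444644644446444464464444644644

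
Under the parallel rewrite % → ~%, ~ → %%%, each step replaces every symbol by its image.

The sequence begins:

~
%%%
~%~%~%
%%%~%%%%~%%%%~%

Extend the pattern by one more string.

Rewriting the 15 symbols of %%%~%%%%~%%%%~% one by one yields ~% ~% ~% %%% ~% ~% ~% ~% %%% ~% ~% ~% ~% %%% ~%; concatenated:

~%~%~%%%%~%~%~%~%%%%~%~%~%~%%%%~%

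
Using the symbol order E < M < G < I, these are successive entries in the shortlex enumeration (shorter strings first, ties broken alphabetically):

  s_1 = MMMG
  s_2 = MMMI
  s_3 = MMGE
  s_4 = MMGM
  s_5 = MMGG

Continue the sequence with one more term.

MMGI

Find the rightmost character of MMGG below I, bump it to the next letter, and reset everything to its right to E.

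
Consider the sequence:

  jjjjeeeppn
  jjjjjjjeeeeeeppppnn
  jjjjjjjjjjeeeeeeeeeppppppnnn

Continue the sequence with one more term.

Each string has the form j^{3n+1} e^{3n} p^{2n} n^{n} (n = 1, 2, …).
For the next term, n = 4, so the run lengths are 13, 12, 8, 4.

jjjjjjjjjjjjjeeeeeeeeeeeeppppppppnnnn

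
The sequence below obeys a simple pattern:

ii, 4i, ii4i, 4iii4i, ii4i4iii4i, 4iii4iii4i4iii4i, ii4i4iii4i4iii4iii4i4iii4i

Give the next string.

4iii4iii4i4iii4iii4i4iii4i4iii4iii4i4iii4i

Each term (from the third on) is the two preceding terms concatenated in order: term 3 = ii·4i = ii4i.
The next term joins 4iii4iii4i4iii4i and ii4i4iii4i4iii4iii4i4iii4i.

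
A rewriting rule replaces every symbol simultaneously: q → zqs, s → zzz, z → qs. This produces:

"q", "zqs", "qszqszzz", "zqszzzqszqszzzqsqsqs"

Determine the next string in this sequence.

qszqszzzqsqsqszqszzzqszqszzzqsqsqszqszzzzqszzzzqszzz

φ(zqszzzqszqszzzqsqsqs) expands symbol-by-symbol to qs zqs zzz qs qs qs zqs zzz qs zqs zzz qs qs qs zqs zzz zqs zzz zqs zzz; joining the 20 pieces gives the next term.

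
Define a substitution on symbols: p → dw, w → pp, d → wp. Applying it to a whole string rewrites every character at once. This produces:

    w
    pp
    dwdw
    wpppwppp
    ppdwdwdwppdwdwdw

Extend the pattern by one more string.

dwdwwpppwpppwpppdwdwwpppwpppwppp

Replace each of the 16 characters of ppdwdwdwppdwdwdw in place — dw dw wp pp wp pp wp pp dw dw wp pp wp pp wp pp — and concatenate.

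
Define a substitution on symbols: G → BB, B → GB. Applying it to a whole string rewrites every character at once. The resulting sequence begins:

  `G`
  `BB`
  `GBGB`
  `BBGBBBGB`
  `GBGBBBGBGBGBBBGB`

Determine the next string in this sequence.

Rewriting the 16 symbols of GBGBBBGBGBGBBBGB one by one yields BB GB BB GB GB GB BB GB BB GB BB GB GB GB BB GB; concatenated:

BBGBBBGBGBGBBBGBBBGBBBGBGBGBBBGB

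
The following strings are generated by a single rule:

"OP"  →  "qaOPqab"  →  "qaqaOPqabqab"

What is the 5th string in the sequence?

Every step adds qa to the front and qab to the end of the previous string.
From qaqaOPqabqab, 2 further steps: qaqaOPqabqab → qaqaqaOPqabqabqab → (answer).

qaqaqaqaOPqabqabqabqab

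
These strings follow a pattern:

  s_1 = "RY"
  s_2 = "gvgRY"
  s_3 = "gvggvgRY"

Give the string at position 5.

The strings grow by a fixed prefix gvg each time.
From gvggvgRY, 2 further steps: gvggvgRY → gvggvggvgRY → (answer).

gvggvggvggvgRY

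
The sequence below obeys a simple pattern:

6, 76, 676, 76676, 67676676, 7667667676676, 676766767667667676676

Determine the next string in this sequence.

This is a Fibonacci-style word recurrence s(k) = s(k−2)·s(k−1): e.g. 6·76 = 676.
The next term joins 7667667676676 and 676766767667667676676.

7667667676676676766767667667676676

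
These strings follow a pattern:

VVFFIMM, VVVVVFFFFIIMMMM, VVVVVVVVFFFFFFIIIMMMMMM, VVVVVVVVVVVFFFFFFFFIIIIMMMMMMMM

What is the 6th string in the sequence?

VVVVVVVVVVVVVVVVVFFFFFFFFFFFFIIIIIIMMMMMMMMMMMM

The n-th term is 3n-1 V's then 2n F's then n I's then 2n M's (n = 1, 2, …).
For term 6, n = 6, so the run lengths are 17, 12, 6, 12.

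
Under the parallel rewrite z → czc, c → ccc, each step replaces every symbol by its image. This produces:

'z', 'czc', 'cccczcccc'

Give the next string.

Apply φ to cccczcccc symbol by symbol: c→ccc, c→ccc, c→ccc, c→ccc, z→czc, c→ccc, c→ccc, c→ccc, c→ccc; joined: ccc ccc ccc ccc czc ccc ccc ccc ccc.

ccccccccccccczccccccccccccc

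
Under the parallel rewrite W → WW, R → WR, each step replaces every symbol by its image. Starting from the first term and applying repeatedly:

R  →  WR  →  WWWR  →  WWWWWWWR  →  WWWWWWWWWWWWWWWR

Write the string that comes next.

WWWWWWWWWWWWWWWWWWWWWWWWWWWWWWWR

φ(WWWWWWWWWWWWWWWR) expands symbol-by-symbol to WW WW WW WW WW WW WW WW WW WW WW WW WW WW WW WR; joining the 16 pieces gives the next term.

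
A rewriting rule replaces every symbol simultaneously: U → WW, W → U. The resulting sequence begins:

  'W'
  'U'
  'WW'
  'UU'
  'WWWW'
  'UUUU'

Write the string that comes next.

Apply φ to UUUU symbol by symbol: U→WW, U→WW, U→WW, U→WW; joined: WW WW WW WW.

WWWWWWWW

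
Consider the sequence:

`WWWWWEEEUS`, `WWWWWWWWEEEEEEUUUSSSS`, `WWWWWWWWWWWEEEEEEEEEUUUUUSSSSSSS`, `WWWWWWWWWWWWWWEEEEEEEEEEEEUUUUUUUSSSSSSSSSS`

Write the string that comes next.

The n-th term is 3n+2 W's then 3n E's then 2n-1 U's then 3n-2 S's (n = 1, 2, …).
At n = 5 the blocks have lengths 17, 15, 9, 13.

WWWWWWWWWWWWWWWWWEEEEEEEEEEEEEEEUUUUUUUUUSSSSSSSSSSSSS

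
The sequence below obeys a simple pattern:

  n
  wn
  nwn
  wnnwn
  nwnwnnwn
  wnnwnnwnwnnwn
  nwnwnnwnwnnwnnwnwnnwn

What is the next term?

wnnwnnwnwnnwnnwnwnnwnwnnwnnwnwnnwn

From term 3 onward, concatenate the second-to-last term with the last: n·wn = nwn, wn·nwn = wnnwn, …
Continuing: wnnwnnwnwnnwn · nwnwnnwnwnnwnnwnwnnwn gives term 8.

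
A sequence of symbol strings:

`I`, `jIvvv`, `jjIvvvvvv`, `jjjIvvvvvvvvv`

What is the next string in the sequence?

Every step adds j to the front and vvv to the end of the previous string.
One more step from jjjIvvvvvvvvv gives the answer.

jjjjIvvvvvvvvvvvv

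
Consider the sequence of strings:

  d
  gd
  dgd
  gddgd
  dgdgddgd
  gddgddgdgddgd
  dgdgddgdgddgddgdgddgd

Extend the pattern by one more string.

From term 3 onward, concatenate the second-to-last term with the last: d·gd = dgd, gd·dgd = gddgd, …
So term 8 is gddgddgdgddgd·dgdgddgdgddgddgdgddgd.

gddgddgdgddgddgdgddgdgddgddgdgddgd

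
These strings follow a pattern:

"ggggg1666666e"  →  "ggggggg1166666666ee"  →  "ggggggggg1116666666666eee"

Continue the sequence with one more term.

ggggggggggg1111666666666666eeee

Each string has the form g^{2n+1} 1^{n-1} 6^{2n+2} e^{n-1}, where the shown terms are n = 2, 3, 4.
For the next term, n = 5, so the run lengths are 11, 4, 12, 4.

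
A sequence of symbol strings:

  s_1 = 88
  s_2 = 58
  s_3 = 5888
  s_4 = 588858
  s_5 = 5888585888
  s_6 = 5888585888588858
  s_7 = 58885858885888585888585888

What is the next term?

588858588858885858885858885888585888588858

Each term (from the third on) is the previous term followed by the one before it: term 3 = 58·88 = 5888.
So term 8 is 58885858885888585888585888·5888585888588858.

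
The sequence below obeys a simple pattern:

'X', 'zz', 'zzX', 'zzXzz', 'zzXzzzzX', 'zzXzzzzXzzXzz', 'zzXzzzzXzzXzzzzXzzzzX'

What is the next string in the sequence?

zzXzzzzXzzXzzzzXzzzzXzzXzzzzXzzXzz

From term 3 onward, concatenate the last term with the second-to-last: zz·X = zzX, zzX·zz = zzXzz, …
Continuing: zzXzzzzXzzXzzzzXzzzzX · zzXzzzzXzzXzz gives term 8.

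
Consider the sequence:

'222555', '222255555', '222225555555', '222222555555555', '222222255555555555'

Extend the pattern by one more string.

Term n consists of n+1 2's, followed by 2n-1 5's, where the shown terms are n = 2, 3, 4, 5, 6.
For the next term, n = 7, so the run lengths are 8, 13.

222222225555555555555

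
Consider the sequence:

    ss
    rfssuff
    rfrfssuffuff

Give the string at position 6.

rfrfrfrfrfssuffuffuffuffuff

Each term wraps the previous one in rf on the left and uff on the right.
From rfrfssuffuff, 3 further steps: rfrfssuffuff → rfrfrfssuffuffuff → rfrfrfrfssuffuffuffuff → (answer).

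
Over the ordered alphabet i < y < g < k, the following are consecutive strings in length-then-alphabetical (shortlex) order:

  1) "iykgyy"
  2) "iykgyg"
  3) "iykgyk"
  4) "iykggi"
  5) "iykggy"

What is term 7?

Advancing 2 positions from iykggy through iykggy → iykggg reaches term 7.

iykggk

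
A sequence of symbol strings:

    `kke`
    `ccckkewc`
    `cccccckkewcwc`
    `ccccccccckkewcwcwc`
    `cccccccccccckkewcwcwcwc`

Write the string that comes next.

Every step adds ccc to the front and wc to the end of the previous string.
Applying this once more to cccccccccccckkewcwcwcwc:

ccccccccccccccckkewcwcwcwcwc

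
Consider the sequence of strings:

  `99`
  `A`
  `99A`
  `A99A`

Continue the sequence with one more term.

99AA99A

This is a Fibonacci-style word recurrence s(k) = s(k−2)·s(k−1): e.g. 99·A = 99A.
The next term joins 99A and A99A.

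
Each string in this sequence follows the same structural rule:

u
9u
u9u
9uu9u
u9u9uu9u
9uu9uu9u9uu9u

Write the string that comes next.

u9u9uu9u9uu9uu9u9uu9u

This is a Fibonacci-style word recurrence s(k) = s(k−2)·s(k−1): e.g. u·9u = u9u.
Continuing: u9u9uu9u · 9uu9uu9u9uu9u gives term 7.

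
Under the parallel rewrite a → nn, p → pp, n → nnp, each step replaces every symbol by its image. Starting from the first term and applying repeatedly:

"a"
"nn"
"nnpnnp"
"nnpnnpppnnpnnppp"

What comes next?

Rewriting the 16 symbols of nnpnnpppnnpnnppp one by one yields nnp nnp pp nnp nnp pp pp pp nnp nnp pp nnp nnp pp pp pp; concatenated:

nnpnnpppnnpnnpppppppnnpnnpppnnpnnppppppp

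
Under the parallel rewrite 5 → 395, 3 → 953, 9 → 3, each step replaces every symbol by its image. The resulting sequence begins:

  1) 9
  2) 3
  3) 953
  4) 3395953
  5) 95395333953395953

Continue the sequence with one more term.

Replace each of the 17 characters of 95395333953395953 in place — 3 395 953 3 395 953 953 953 3 395 953 953 3 395 3 395 953 — and concatenate.

33959533395953953953339595395333953395953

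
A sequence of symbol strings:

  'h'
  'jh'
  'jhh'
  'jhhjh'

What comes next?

From term 3 onward, concatenate the last term with the second-to-last: jh·h = jhh, jhh·jh = jhhjh, …
So term 5 is jhhjh·jhh.

jhhjhjhh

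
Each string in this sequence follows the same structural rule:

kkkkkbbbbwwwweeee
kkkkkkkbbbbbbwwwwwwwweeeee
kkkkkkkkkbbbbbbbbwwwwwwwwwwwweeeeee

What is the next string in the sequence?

kkkkkkkkkkkbbbbbbbbbbwwwwwwwwwwwwwwwweeeeeee

Term n consists of 2n+3 k's, followed by 2n+2 b's, followed by 4n w's, followed by n+3 e's (n = 1, 2, …).
For the next term, n = 4, so the run lengths are 11, 10, 16, 7.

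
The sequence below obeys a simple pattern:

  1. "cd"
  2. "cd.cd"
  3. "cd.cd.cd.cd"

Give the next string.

cd.cd.cd.cd.cd.cd.cd.cd

Every step duplicates the string with '.' between the halves.
So the next term is two copies of cd.cd.cd.cd with '.' between the halves.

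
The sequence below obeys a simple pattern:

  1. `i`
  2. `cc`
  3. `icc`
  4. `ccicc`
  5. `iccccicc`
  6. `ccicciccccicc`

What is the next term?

icccciccccicciccccicc

From term 3 onward, concatenate the second-to-last term with the last: i·cc = icc, cc·icc = ccicc, …
The next term joins iccccicc and ccicciccccicc.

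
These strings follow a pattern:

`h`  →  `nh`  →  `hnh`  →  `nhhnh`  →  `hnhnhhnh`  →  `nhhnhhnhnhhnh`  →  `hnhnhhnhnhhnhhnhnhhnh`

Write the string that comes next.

From term 3 onward, concatenate the second-to-last term with the last: h·nh = hnh, nh·hnh = nhhnh, …
Continuing: nhhnhhnhnhhnh · hnhnhhnhnhhnhhnhnhhnh gives term 8.

nhhnhhnhnhhnhhnhnhhnhnhhnhhnhnhhnh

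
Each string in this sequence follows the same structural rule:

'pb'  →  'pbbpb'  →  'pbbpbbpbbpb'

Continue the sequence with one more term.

Each string is two copies of the previous one joined by 'b'.
Doubling pbbpbbpbbpb with 'b' between the halves:

pbbpbbpbbpbbpbbpbbpbbpb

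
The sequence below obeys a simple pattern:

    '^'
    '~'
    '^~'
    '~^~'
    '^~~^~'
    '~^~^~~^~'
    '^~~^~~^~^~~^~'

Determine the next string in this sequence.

~^~^~~^~^~~^~~^~^~~^~

This is a Fibonacci-style word recurrence s(k) = s(k−2)·s(k−1): e.g. ^·~ = ^~.
The next term joins ~^~^~~^~ and ^~~^~~^~^~~^~.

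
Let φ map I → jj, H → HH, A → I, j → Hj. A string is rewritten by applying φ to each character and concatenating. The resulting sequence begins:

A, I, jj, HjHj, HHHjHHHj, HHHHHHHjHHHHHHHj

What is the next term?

Applying the rule to each of the 16 symbols of HHHHHHHjHHHHHHHj gives the pieces HH HH HH HH HH HH HH Hj HH HH HH HH HH HH HH Hj, which concatenate to the answer.

HHHHHHHHHHHHHHHjHHHHHHHHHHHHHHHj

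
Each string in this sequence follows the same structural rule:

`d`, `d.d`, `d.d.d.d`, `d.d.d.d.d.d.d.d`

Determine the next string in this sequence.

d.d.d.d.d.d.d.d.d.d.d.d.d.d.d.d

Every step duplicates the string with '.' between the halves.
One more doubling of d.d.d.d.d.d.d.d gives the answer.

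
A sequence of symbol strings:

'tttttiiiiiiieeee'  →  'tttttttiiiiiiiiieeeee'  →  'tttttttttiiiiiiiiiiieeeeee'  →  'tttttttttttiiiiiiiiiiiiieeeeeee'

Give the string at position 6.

Term n consists of 2n+1 t's, followed by 2n+3 i's, followed by n+2 e's, where the shown terms are n = 2, 3, 4, 5.
Setting n = 7 gives 15, 17, 9 characters in each block.

tttttttttttttttiiiiiiiiiiiiiiiiieeeeeeeee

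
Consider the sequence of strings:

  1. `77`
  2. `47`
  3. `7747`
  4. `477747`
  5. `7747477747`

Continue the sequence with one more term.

Each term (from the third on) is the two preceding terms concatenated in order: term 3 = 77·47 = 7747.
So term 6 is 477747·7747477747.

4777477747477747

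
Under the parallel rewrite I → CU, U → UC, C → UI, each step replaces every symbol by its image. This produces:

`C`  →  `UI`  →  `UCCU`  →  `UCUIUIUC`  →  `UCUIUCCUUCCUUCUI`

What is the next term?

φ(UCUIUCCUUCCUUCUI) expands symbol-by-symbol to UC UI UC CU UC UI UI UC UC UI UI UC UC UI UC CU; joining the 16 pieces gives the next term.

UCUIUCCUUCUIUIUCUCUIUIUCUCUIUCCU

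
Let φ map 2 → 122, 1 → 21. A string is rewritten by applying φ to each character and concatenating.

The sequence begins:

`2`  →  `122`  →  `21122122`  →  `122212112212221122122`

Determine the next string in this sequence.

Rewriting the 21 symbols of 122212112212221122122 one by one yields 21 122 122 122 21 122 21 21 122 122 21 122 122 122 21 21 122 122 21 122 122; concatenated:

2112212212221122212112212221122122122212112212221122122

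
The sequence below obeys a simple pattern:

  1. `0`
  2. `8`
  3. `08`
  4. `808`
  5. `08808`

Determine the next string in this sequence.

Each term (from the third on) is the two preceding terms concatenated in order: term 3 = 0·8 = 08.
So term 6 is 808·08808.

80808808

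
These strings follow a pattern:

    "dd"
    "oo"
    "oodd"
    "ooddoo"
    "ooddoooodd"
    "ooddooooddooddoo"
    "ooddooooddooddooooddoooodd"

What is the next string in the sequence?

Each term (from the third on) is the previous term followed by the one before it: term 3 = oo·dd = oodd.
So term 8 is ooddooooddooddooooddoooodd·ooddooooddooddoo.

ooddooooddooddooooddooooddooddooooddooddoo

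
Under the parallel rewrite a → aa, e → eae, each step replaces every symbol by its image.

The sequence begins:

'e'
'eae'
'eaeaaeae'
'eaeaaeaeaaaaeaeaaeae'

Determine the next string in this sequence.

Replace each of the 20 characters of eaeaaeaeaaaaeaeaaeae in place — eae aa eae aa aa eae aa eae aa aa aa aa eae aa eae aa aa eae aa eae — and concatenate.

eaeaaeaeaaaaeaeaaeaeaaaaaaaaeaeaaeaeaaaaeaeaaeae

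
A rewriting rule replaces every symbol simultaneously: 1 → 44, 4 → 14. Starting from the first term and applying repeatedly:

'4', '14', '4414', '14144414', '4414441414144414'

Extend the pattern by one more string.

Applying the rule to each of the 16 symbols of 4414441414144414 gives the pieces 14 14 44 14 14 14 44 14 44 14 44 14 14 14 44 14, which concatenate to the answer.

14144414141444144414441414144414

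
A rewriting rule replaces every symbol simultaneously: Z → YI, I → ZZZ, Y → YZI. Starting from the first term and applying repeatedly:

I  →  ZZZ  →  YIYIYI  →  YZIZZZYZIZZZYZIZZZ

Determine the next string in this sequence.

YZIYIZZZYIYIYIYZIYIZZZYIYIYIYZIYIZZZYIYIYI

Applying the rule to each of the 18 symbols of YZIZZZYZIZZZYZIZZZ gives the pieces YZI YI ZZZ YI YI YI YZI YI ZZZ YI YI YI YZI YI ZZZ YI YI YI, which concatenate to the answer.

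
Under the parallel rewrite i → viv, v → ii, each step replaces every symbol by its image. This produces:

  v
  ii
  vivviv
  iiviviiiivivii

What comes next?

Replace each of the 14 characters of iiviviiiivivii in place — viv viv ii viv ii viv viv viv viv ii viv ii viv viv — and concatenate.

vivviviiviviivivvivvivviviiviviivivviv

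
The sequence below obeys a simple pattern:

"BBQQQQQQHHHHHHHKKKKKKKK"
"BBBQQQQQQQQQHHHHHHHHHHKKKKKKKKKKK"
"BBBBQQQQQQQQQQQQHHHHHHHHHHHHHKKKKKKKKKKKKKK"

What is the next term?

Term n consists of n B's, followed by 3n Q's, followed by 3n+1 H's, followed by 3n+2 K's, where the shown terms are n = 2, 3, 4.
At n = 5 the blocks have lengths 5, 15, 16, 17.

BBBBBQQQQQQQQQQQQQQQHHHHHHHHHHHHHHHHKKKKKKKKKKKKKKKKK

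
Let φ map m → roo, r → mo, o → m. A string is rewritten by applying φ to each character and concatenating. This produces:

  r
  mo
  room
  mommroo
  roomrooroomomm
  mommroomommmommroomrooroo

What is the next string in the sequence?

roomrooroomommroomroorooroomrooroomommroomommmomm

Replace each of the 25 characters of mommroomommmommroomrooroo in place — roo m roo roo mo m m roo m roo roo roo m roo roo mo m m roo mo m m mo m m — and concatenate.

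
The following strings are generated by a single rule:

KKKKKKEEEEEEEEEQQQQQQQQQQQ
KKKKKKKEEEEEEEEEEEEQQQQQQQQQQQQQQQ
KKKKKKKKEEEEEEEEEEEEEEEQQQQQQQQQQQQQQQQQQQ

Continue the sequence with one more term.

KKKKKKKKKEEEEEEEEEEEEEEEEEEQQQQQQQQQQQQQQQQQQQQQQQ

The n-th term is n+3 K's then 3n E's then 4n-1 Q's, where the shown terms are n = 3, 4, 5.
At n = 6 the blocks have lengths 9, 18, 23.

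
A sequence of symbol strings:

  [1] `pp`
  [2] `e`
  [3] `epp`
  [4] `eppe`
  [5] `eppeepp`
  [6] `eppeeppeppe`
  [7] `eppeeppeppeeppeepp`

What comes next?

eppeeppeppeeppeeppeppeeppeppe

This is a Fibonacci-style word recurrence s(k) = s(k−1)·s(k−2): e.g. e·pp = epp.
The next term joins eppeeppeppeeppeepp and eppeeppeppe.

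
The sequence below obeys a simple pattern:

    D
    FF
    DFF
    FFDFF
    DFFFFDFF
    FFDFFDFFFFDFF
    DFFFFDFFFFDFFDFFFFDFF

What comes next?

From term 3 onward, concatenate the second-to-last term with the last: D·FF = DFF, FF·DFF = FFDFF, …
The next term joins FFDFFDFFFFDFF and DFFFFDFFFFDFFDFFFFDFF.

FFDFFDFFFFDFFDFFFFDFFFFDFFDFFFFDFF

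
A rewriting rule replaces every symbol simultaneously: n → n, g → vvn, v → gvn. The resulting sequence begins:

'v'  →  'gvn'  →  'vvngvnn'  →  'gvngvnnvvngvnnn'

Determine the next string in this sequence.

Rewriting the 15 symbols of gvngvnnvvngvnnn one by one yields vvn gvn n vvn gvn n n gvn gvn n vvn gvn n n n; concatenated:

vvngvnnvvngvnnngvngvnnvvngvnnnn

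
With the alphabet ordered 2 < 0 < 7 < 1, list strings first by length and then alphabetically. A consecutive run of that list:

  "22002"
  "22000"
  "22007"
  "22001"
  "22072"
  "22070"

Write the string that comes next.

22077

Treat 22070 as a base-4 numeral over the given alphabet and add one, carrying through any trailing 1's.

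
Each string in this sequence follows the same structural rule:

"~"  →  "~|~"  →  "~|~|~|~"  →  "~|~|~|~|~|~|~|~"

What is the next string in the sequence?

Every step duplicates the string with '|' between the halves.
Doubling ~|~|~|~|~|~|~|~ with '|' between the halves:

~|~|~|~|~|~|~|~|~|~|~|~|~|~|~|~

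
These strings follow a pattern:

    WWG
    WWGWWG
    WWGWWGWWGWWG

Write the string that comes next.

WWGWWGWWGWWGWWGWWGWWGWWG

s(k+1) = s(k)·s(k) — each term doubles the last.
One more doubling of WWGWWGWWGWWG gives the answer.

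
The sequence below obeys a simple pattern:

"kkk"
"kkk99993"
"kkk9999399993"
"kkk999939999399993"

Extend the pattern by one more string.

Every step adds 99993 to the end: s(k+1) = s(k)·99993.
Applying this once more to kkk999939999399993:

kkk99993999939999399993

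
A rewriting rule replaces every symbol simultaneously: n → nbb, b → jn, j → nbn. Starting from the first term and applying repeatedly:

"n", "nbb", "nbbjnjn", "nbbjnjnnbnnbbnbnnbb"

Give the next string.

nbbjnjnnbnnbbnbnnbbnbbjnnbbnbbjnjnnbbjnnbbnbbjnjn

φ(nbbjnjnnbnnbbnbnnbb) expands symbol-by-symbol to nbb jn jn nbn nbb nbn nbb nbb jn nbb nbb jn jn nbb jn nbb nbb jn jn; joining the 19 pieces gives the next term.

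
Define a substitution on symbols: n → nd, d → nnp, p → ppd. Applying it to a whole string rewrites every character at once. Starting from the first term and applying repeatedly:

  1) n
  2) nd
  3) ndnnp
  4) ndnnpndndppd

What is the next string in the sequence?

ndnnpndndppdndnnpndnnpppdppdnnp

Rewriting each symbol of ndnnpndndppd: n→nd, d→nnp, n→nd, n→nd, p→ppd, n→nd, d→nnp, n→nd, d→nnp, p→ppd, p→ppd, d→nnp, which concatenates to nd nnp nd nd ppd nd nnp nd nnp ppd ppd nnp.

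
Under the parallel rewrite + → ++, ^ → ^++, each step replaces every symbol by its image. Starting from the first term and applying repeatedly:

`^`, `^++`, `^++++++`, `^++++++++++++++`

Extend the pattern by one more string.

^++++++++++++++++++++++++++++++

φ(^++++++++++++++) expands symbol-by-symbol to ^++ ++ ++ ++ ++ ++ ++ ++ ++ ++ ++ ++ ++ ++ ++; joining the 15 pieces gives the next term.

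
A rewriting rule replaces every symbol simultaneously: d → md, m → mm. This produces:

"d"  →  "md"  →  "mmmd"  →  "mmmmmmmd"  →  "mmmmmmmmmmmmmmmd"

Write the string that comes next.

mmmmmmmmmmmmmmmmmmmmmmmmmmmmmmmd

φ(mmmmmmmmmmmmmmmd) expands symbol-by-symbol to mm mm mm mm mm mm mm mm mm mm mm mm mm mm mm md; joining the 16 pieces gives the next term.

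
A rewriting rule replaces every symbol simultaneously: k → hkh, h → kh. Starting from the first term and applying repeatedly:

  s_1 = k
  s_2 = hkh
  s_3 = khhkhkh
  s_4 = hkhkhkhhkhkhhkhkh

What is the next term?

khhkhkhhkhkhhkhkhkhhkhkhhkhkhkhhkhkhhkhkh

Applying the rule to each of the 17 symbols of hkhkhkhhkhkhhkhkh gives the pieces kh hkh kh hkh kh hkh kh kh hkh kh hkh kh kh hkh kh hkh kh, which concatenate to the answer.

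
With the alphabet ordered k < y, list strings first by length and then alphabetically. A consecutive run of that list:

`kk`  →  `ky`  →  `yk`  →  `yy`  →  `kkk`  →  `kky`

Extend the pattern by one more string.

Find the rightmost character of kky below y, bump it to the next letter, and reset everything to its right to k.

kyk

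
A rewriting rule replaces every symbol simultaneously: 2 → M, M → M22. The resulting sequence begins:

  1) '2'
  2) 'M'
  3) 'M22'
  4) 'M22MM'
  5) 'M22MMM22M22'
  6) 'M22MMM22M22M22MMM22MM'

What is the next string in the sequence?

M22MMM22M22M22MMM22MMM22MMM22M22M22MMM22M22

φ(M22MMM22M22M22MMM22MM) expands symbol-by-symbol to M22 M M M22 M22 M22 M M M22 M M M22 M M M22 M22 M22 M M M22 M22; joining the 21 pieces gives the next term.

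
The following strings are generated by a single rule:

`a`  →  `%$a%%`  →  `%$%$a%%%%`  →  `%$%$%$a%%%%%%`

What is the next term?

%$%$%$%$a%%%%%%%%

Each term wraps the previous one in %$ on the left and %% on the right.
One more step from %$%$%$a%%%%%% gives the answer.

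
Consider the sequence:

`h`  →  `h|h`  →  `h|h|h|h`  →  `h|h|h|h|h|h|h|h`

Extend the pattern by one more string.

Every step duplicates the string with '|' between the halves.
Doubling h|h|h|h|h|h|h|h with '|' between the halves:

h|h|h|h|h|h|h|h|h|h|h|h|h|h|h|h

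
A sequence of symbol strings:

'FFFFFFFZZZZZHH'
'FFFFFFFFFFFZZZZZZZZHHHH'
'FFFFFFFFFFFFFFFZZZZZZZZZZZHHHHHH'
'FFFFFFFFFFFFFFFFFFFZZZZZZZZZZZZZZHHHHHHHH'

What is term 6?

FFFFFFFFFFFFFFFFFFFFFFFFFFFZZZZZZZZZZZZZZZZZZZZHHHHHHHHHHHH

Term n consists of 4n+3 F's, followed by 3n+2 Z's, followed by 2n H's (n = 1, 2, …).
At n = 6 the blocks have lengths 27, 20, 12.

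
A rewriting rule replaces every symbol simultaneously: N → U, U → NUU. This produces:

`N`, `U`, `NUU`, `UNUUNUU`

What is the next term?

Rewriting each symbol of UNUUNUU: U→NUU, N→U, U→NUU, U→NUU, N→U, U→NUU, U→NUU, which concatenates to NUU U NUU NUU U NUU NUU.

NUUUNUUNUUUNUUNUU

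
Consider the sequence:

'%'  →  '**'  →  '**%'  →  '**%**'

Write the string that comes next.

**%****%

From term 3 onward, concatenate the last term with the second-to-last: **·% = **%, **%·** = **%**, …
So term 5 is **%**·**%.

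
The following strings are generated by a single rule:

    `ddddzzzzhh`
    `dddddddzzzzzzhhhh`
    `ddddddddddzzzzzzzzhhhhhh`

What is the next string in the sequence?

Reading off run lengths: d runs 4, 7, 10; z runs 4, 6, 8; h runs 2, 4, 6 — each is linear in n (n = 1, 2, …).
Setting n = 4 gives 13, 10, 8 characters in each block.

dddddddddddddzzzzzzzzzzhhhhhhhh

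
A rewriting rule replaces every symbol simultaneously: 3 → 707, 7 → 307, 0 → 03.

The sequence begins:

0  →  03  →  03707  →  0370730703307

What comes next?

0370730703307707033070370770703307

φ(0370730703307) expands symbol-by-symbol to 03 707 307 03 307 707 03 307 03 707 707 03 307; joining the 13 pieces gives the next term.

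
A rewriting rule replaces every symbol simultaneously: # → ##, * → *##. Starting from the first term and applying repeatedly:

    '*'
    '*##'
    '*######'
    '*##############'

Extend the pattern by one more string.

*##############################

Applying the rule to each of the 15 symbols of *############## gives the pieces *## ## ## ## ## ## ## ## ## ## ## ## ## ## ##, which concatenate to the answer.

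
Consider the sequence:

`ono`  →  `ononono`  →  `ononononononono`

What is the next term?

ononononononononononononononono

Each string is two copies of the previous one joined by 'n'.
So the next term is two copies of ononononononono with 'n' between the halves.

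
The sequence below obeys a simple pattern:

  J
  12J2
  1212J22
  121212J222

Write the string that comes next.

Each term wraps the previous one in 12 on the left and 2 on the right.
So the next term is 12·121212J222·2.

12121212J2222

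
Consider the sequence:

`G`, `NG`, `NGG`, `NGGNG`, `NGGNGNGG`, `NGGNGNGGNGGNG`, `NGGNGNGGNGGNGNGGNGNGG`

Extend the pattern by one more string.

NGGNGNGGNGGNGNGGNGNGGNGGNGNGGNGGNG

Each term (from the third on) is the previous term followed by the one before it: term 3 = NG·G = NGG.
Continuing: NGGNGNGGNGGNGNGGNGNGG · NGGNGNGGNGGNG gives term 8.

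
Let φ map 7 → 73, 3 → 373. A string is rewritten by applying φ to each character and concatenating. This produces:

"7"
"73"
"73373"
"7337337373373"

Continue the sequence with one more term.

7337337373373373733737337337373373

Replace each of the 13 characters of 7337337373373 in place — 73 373 373 73 373 373 73 373 73 373 373 73 373 — and concatenate.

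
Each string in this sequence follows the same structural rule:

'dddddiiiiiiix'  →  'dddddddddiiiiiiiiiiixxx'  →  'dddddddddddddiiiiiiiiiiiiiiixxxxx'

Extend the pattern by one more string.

dddddddddddddddddiiiiiiiiiiiiiiiiiiixxxxxxx

Each string has the form d^{4n+1} i^{4n+3} x^{2n-1} (n = 1, 2, …).
Setting n = 4 gives 17, 19, 7 characters in each block.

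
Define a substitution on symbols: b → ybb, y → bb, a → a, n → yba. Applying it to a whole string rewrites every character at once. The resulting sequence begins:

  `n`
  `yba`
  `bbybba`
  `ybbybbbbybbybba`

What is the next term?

Rewriting the 15 symbols of ybbybbbbybbybba one by one yields bb ybb ybb bb ybb ybb ybb ybb bb ybb ybb bb ybb ybb a; concatenated:

bbybbybbbbybbybbybbybbbbybbybbbbybbybba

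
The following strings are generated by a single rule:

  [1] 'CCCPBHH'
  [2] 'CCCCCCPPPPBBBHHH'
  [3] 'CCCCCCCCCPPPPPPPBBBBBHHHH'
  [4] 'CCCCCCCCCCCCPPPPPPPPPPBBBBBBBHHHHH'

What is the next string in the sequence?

The n-th term is 3n C's then 3n-2 P's then 2n-1 B's then n+1 H's (n = 1, 2, …).
Setting n = 5 gives 15, 13, 9, 6 characters in each block.

CCCCCCCCCCCCCCCPPPPPPPPPPPPPBBBBBBBBBHHHHHH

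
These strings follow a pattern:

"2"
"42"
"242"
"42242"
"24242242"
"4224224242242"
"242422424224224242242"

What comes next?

This is a Fibonacci-style word recurrence s(k) = s(k−2)·s(k−1): e.g. 2·42 = 242.
The next term joins 4224224242242 and 242422424224224242242.

4224224242242242422424224224242242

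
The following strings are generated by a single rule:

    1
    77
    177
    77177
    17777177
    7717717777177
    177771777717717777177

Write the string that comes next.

7717717777177177771777717717777177

This is a Fibonacci-style word recurrence s(k) = s(k−2)·s(k−1): e.g. 1·77 = 177.
The next term joins 7717717777177 and 177771777717717777177.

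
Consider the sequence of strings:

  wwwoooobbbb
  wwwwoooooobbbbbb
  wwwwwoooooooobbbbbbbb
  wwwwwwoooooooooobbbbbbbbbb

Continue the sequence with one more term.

wwwwwwwoooooooooooobbbbbbbbbbbb

Each string has the form w^{n+1} o^{2n} b^{2n}, where the shown terms are n = 2, 3, 4, 5.
For the next term, n = 6, so the run lengths are 7, 12, 12.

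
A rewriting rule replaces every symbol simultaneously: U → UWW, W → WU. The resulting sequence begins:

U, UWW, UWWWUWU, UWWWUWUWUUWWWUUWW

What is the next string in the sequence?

Rewriting the 17 symbols of UWWWUWUWUUWWWUUWW one by one yields UWW WU WU WU UWW WU UWW WU UWW UWW WU WU WU UWW UWW WU WU; concatenated:

UWWWUWUWUUWWWUUWWWUUWWUWWWUWUWUUWWUWWWUWU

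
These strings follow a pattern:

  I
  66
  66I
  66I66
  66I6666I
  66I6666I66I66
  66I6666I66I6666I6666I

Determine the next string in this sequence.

66I6666I66I6666I6666I66I6666I66I66

Each term (from the third on) is the previous term followed by the one before it: term 3 = 66·I = 66I.
The next term joins 66I6666I66I6666I6666I and 66I6666I66I66.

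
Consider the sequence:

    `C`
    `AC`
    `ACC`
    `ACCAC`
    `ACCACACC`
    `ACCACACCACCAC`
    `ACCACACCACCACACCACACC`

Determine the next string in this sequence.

This is a Fibonacci-style word recurrence s(k) = s(k−1)·s(k−2): e.g. AC·C = ACC.
The next term joins ACCACACCACCACACCACACC and ACCACACCACCAC.

ACCACACCACCACACCACACCACCACACCACCAC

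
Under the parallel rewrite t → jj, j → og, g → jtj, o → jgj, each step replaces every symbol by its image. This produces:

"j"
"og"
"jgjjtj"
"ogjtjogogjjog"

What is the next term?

jgjjtjogjjogjgjjtjjgjjtjogogjgjjtj

φ(ogjtjogogjjog) expands symbol-by-symbol to jgj jtj og jj og jgj jtj jgj jtj og og jgj jtj; joining the 13 pieces gives the next term.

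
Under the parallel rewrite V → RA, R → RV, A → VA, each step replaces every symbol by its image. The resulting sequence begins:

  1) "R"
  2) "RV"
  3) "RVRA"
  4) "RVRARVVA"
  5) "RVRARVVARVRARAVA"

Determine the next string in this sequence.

RVRARVVARVRARAVARVRARVVARVVARAVA

Applying the rule to each of the 16 symbols of RVRARVVARVRARAVA gives the pieces RV RA RV VA RV RA RA VA RV RA RV VA RV VA RA VA, which concatenate to the answer.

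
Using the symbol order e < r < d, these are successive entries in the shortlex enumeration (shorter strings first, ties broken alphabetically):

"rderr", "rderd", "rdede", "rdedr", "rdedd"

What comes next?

rdree

Find the rightmost character of rdedd below d, bump it to the next letter, and reset everything to its right to e.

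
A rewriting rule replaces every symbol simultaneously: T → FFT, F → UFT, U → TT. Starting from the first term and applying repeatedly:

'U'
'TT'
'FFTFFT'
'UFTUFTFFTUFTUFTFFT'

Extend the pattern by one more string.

TTUFTFFTTTUFTFFTUFTUFTFFTTTUFTFFTTTUFTFFTUFTUFTFFT

Replace each of the 18 characters of UFTUFTFFTUFTUFTFFT in place — TT UFT FFT TT UFT FFT UFT UFT FFT TT UFT FFT TT UFT FFT UFT UFT FFT — and concatenate.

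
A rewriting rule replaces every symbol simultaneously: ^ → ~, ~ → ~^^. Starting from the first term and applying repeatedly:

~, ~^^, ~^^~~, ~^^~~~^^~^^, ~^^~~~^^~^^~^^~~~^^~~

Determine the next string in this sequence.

~^^~~~^^~^^~^^~~~^^~~~^^~~~^^~^^~^^~~~^^~^^

Replace each of the 21 characters of ~^^~~~^^~^^~^^~~~^^~~ in place — ~^^ ~ ~ ~^^ ~^^ ~^^ ~ ~ ~^^ ~ ~ ~^^ ~ ~ ~^^ ~^^ ~^^ ~ ~ ~^^ ~^^ — and concatenate.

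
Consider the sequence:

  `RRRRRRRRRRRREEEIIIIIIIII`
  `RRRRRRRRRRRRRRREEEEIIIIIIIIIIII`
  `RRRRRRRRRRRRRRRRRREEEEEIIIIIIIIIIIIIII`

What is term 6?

Term n consists of 3n+3 R's, followed by n E's, followed by 3n I's, where the shown terms are n = 3, 4, 5.
Setting n = 8 gives 27, 8, 24 characters in each block.

RRRRRRRRRRRRRRRRRRRRRRRRRRREEEEEEEEIIIIIIIIIIIIIIIIIIIIIIII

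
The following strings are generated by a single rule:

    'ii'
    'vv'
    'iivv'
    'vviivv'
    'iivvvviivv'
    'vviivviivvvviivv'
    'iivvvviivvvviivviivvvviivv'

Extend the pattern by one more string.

This is a Fibonacci-style word recurrence s(k) = s(k−2)·s(k−1): e.g. ii·vv = iivv.
So term 8 is vviivviivvvviivv·iivvvviivvvviivviivvvviivv.

vviivviivvvviivviivvvviivvvviivviivvvviivv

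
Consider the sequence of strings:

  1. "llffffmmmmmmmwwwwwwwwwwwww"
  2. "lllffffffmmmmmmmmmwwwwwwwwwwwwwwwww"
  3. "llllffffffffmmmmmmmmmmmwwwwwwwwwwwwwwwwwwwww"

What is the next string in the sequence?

lllllffffffffffmmmmmmmmmmmmmwwwwwwwwwwwwwwwwwwwwwwwww

Term n consists of n-1 l's, followed by 2n-2 f's, followed by 2n+1 m's, followed by 4n+1 w's, where the shown terms are n = 3, 4, 5.
For the next term, n = 6, so the run lengths are 5, 10, 13, 25.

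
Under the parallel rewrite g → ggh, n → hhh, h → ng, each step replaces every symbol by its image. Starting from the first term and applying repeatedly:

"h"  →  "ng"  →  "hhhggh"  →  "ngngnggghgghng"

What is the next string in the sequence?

hhhgghhhhgghhhhgghgghgghnggghgghnghhhggh

Replace each of the 14 characters of ngngnggghgghng in place — hhh ggh hhh ggh hhh ggh ggh ggh ng ggh ggh ng hhh ggh — and concatenate.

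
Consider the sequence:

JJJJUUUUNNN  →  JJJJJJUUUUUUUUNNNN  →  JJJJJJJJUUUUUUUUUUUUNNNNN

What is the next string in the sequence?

JJJJJJJJJJUUUUUUUUUUUUUUUUNNNNNN

Reading off run lengths: J runs 4, 6, 8; U runs 4, 8, 12; N runs 3, 4, 5 — each is linear in n (n = 1, 2, …).
At n = 4 the blocks have lengths 10, 16, 6.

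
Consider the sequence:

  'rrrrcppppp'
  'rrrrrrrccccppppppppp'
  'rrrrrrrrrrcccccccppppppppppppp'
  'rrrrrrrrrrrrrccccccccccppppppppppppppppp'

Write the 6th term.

rrrrrrrrrrrrrrrrrrrccccccccccccccccppppppppppppppppppppppppp

The n-th term is 3n+1 r's then 3n-2 c's then 4n+1 p's (n = 1, 2, …).
Setting n = 6 gives 19, 16, 25 characters in each block.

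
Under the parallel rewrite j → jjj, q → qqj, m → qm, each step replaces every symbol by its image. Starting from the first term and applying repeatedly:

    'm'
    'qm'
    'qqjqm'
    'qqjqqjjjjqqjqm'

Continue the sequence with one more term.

Rewriting the 14 symbols of qqjqqjjjjqqjqm one by one yields qqj qqj jjj qqj qqj jjj jjj jjj jjj qqj qqj jjj qqj qm; concatenated:

qqjqqjjjjqqjqqjjjjjjjjjjjjjqqjqqjjjjqqjqm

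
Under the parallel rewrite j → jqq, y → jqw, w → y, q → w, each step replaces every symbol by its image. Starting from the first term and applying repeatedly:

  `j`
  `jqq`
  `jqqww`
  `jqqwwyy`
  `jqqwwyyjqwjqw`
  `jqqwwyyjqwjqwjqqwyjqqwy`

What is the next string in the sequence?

jqqwwyyjqwjqwjqqwyjqqwyjqqwwyjqwjqqwwyjqw

Replace each of the 23 characters of jqqwwyyjqwjqwjqqwyjqqwy in place — jqq w w y y jqw jqw jqq w y jqq w y jqq w w y jqw jqq w w y jqw — and concatenate.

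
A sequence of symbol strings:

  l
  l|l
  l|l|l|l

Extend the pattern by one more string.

Every step duplicates the string with '|' between the halves.
Doubling l|l|l|l with '|' between the halves:

l|l|l|l|l|l|l|l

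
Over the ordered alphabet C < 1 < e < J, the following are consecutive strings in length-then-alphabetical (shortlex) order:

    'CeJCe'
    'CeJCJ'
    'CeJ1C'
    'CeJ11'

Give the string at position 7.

CeJeC

Continuing the enumeration 3 steps past CeJ11: CeJ11 → CeJ1e → CeJ1J → (answer).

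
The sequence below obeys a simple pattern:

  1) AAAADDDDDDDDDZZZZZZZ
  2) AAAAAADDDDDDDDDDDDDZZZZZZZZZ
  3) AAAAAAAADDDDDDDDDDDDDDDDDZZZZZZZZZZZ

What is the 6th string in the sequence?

AAAAAAAAAAAAAADDDDDDDDDDDDDDDDDDDDDDDDDDDDDZZZZZZZZZZZZZZZZZ

Reading off run lengths: A runs 4, 6, 8; D runs 9, 13, 17; Z runs 7, 9, 11 — each is linear in n, where the shown terms are n = 2, 3, 4.
At n = 7 the blocks have lengths 14, 29, 17.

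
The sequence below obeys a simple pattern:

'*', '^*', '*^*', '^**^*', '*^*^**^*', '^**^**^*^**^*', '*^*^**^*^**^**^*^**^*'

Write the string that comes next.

From term 3 onward, concatenate the second-to-last term with the last: *·^* = *^*, ^*·*^* = ^**^*, …
Continuing: ^**^**^*^**^* · *^*^**^*^**^**^*^**^* gives term 8.

^**^**^*^**^**^*^**^*^**^**^*^**^*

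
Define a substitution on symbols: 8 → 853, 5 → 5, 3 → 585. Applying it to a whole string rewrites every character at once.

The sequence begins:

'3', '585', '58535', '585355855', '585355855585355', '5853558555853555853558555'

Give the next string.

58535585558535558535585555853558555853555

Applying the rule to each of the 25 symbols of 5853558555853555853558555 gives the pieces 5 853 5 585 5 5 853 5 5 5 853 5 585 5 5 5 853 5 585 5 5 853 5 5 5, which concatenate to the answer.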